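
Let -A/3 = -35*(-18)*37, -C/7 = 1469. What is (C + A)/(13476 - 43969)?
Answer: 80213/30493 ≈ 2.6305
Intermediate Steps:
C = -10283 (C = -7*1469 = -10283)
A = -69930 (A = -3*(-35*(-18))*37 = -1890*37 = -3*23310 = -69930)
(C + A)/(13476 - 43969) = (-10283 - 69930)/(13476 - 43969) = -80213/(-30493) = -80213*(-1/30493) = 80213/30493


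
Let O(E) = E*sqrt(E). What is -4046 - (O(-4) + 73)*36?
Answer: -6674 + 288*I ≈ -6674.0 + 288.0*I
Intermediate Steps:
O(E) = E**(3/2)
-4046 - (O(-4) + 73)*36 = -4046 - ((-4)**(3/2) + 73)*36 = -4046 - (-8*I + 73)*36 = -4046 - (73 - 8*I)*36 = -4046 - (2628 - 288*I) = -4046 + (-2628 + 288*I) = -6674 + 288*I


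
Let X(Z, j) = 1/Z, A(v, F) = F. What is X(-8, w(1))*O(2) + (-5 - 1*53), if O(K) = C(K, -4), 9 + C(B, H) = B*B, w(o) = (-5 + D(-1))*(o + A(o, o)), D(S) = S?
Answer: -459/8 ≈ -57.375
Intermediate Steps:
w(o) = -12*o (w(o) = (-5 - 1)*(o + o) = -12*o)
C(B, H) = -9 + B**2 (C(B, H) = -9 + B*B = -9 + B**2)
O(K) = -9 + K**2
X(-8, w(1))*O(2) + (-5 - 1*53) = (-9 + 2**2)/(-8) + (-5 - 1*53) = -(-9 + 4)/8 + (-5 - 53) = -1/8*(-5) - 58 = 5/8 - 58 = -459/8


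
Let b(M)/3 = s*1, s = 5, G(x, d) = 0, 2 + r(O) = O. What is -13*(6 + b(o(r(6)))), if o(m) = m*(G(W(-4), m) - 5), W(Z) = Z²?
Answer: -273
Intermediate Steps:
r(O) = -2 + O
o(m) = -5*m (o(m) = m*(0 - 5) = m*(-5) = -5*m)
b(M) = 15 (b(M) = 3*(5*1) = 3*5 = 15)
-13*(6 + b(o(r(6)))) = -13*(6 + 15) = -13*21 = -273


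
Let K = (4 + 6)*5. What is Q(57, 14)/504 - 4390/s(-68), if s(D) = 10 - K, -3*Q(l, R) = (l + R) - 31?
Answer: 82951/756 ≈ 109.72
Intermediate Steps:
Q(l, R) = 31/3 - R/3 - l/3 (Q(l, R) = -((l + R) - 31)/3 = -((R + l) - 31)/3 = -(-31 + R + l)/3 = 31/3 - R/3 - l/3)
K = 50 (K = 10*5 = 50)
s(D) = -40 (s(D) = 10 - 1*50 = 10 - 50 = -40)
Q(57, 14)/504 - 4390/s(-68) = (31/3 - ⅓*14 - ⅓*57)/504 - 4390/(-40) = (31/3 - 14/3 - 19)*(1/504) - 4390*(-1/40) = -40/3*1/504 + 439/4 = -5/189 + 439/4 = 82951/756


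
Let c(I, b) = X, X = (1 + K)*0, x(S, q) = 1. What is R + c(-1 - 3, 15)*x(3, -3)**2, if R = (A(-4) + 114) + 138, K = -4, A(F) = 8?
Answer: 260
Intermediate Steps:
X = 0 (X = (1 - 4)*0 = -3*0 = 0)
R = 260 (R = (8 + 114) + 138 = 122 + 138 = 260)
c(I, b) = 0
R + c(-1 - 3, 15)*x(3, -3)**2 = 260 + 0*1**2 = 260 + 0*1 = 260 + 0 = 260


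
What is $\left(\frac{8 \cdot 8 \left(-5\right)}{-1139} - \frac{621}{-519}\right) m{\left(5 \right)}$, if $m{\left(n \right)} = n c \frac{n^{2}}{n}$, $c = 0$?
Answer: $0$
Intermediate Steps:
$m{\left(n \right)} = 0$ ($m{\left(n \right)} = n 0 \frac{n^{2}}{n} = 0 n = 0$)
$\left(\frac{8 \cdot 8 \left(-5\right)}{-1139} - \frac{621}{-519}\right) m{\left(5 \right)} = \left(\frac{8 \cdot 8 \left(-5\right)}{-1139} - \frac{621}{-519}\right) 0 = \left(64 \left(-5\right) \left(- \frac{1}{1139}\right) - - \frac{207}{173}\right) 0 = \left(\left(-320\right) \left(- \frac{1}{1139}\right) + \frac{207}{173}\right) 0 = \left(\frac{320}{1139} + \frac{207}{173}\right) 0 = \frac{291133}{197047} \cdot 0 = 0$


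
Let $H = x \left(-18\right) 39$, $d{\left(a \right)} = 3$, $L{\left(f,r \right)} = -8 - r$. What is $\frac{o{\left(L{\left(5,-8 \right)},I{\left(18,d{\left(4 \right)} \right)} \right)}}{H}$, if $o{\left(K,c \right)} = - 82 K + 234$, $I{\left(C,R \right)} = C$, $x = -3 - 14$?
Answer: $\frac{1}{51} \approx 0.019608$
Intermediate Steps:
$x = -17$ ($x = -3 - 14 = -17$)
$o{\left(K,c \right)} = 234 - 82 K$
$H = 11934$ ($H = \left(-17\right) \left(-18\right) 39 = 306 \cdot 39 = 11934$)
$\frac{o{\left(L{\left(5,-8 \right)},I{\left(18,d{\left(4 \right)} \right)} \right)}}{H} = \frac{234 - 82 \left(-8 - -8\right)}{11934} = \left(234 - 82 \left(-8 + 8\right)\right) \frac{1}{11934} = \left(234 - 0\right) \frac{1}{11934} = \left(234 + 0\right) \frac{1}{11934} = 234 \cdot \frac{1}{11934} = \frac{1}{51}$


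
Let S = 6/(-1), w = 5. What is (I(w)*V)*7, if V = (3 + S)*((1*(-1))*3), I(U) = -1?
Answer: -63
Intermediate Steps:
S = -6 (S = 6*(-1) = -6)
V = 9 (V = (3 - 6)*((1*(-1))*3) = -(-3)*3 = -3*(-3) = 9)
(I(w)*V)*7 = -1*9*7 = -9*7 = -63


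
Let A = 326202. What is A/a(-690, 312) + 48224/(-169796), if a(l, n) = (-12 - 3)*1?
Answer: -419609986/19295 ≈ -21747.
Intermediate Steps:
a(l, n) = -15 (a(l, n) = -15*1 = -15)
A/a(-690, 312) + 48224/(-169796) = 326202/(-15) + 48224/(-169796) = 326202*(-1/15) + 48224*(-1/169796) = -108734/5 - 1096/3859 = -419609986/19295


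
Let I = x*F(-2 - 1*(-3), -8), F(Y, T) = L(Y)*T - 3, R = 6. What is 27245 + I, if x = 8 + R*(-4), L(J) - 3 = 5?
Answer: 28317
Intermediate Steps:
L(J) = 8 (L(J) = 3 + 5 = 8)
F(Y, T) = -3 + 8*T (F(Y, T) = 8*T - 3 = -3 + 8*T)
x = -16 (x = 8 + 6*(-4) = 8 - 24 = -16)
I = 1072 (I = -16*(-3 + 8*(-8)) = -16*(-3 - 64) = -16*(-67) = 1072)
27245 + I = 27245 + 1072 = 28317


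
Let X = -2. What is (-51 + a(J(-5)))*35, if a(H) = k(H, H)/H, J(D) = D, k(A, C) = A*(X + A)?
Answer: -2030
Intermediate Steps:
k(A, C) = A*(-2 + A)
a(H) = -2 + H (a(H) = (H*(-2 + H))/H = -2 + H)
(-51 + a(J(-5)))*35 = (-51 + (-2 - 5))*35 = (-51 - 7)*35 = -58*35 = -2030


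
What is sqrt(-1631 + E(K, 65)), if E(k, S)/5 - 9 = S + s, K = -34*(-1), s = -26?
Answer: I*sqrt(1391) ≈ 37.296*I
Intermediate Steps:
K = 34
E(k, S) = -85 + 5*S (E(k, S) = 45 + 5*(S - 26) = 45 + 5*(-26 + S) = 45 + (-130 + 5*S) = -85 + 5*S)
sqrt(-1631 + E(K, 65)) = sqrt(-1631 + (-85 + 5*65)) = sqrt(-1631 + (-85 + 325)) = sqrt(-1631 + 240) = sqrt(-1391) = I*sqrt(1391)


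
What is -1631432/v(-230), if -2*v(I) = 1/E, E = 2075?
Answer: 6770442800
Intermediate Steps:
v(I) = -1/4150 (v(I) = -½/2075 = -½*1/2075 = -1/4150)
-1631432/v(-230) = -1631432/(-1/4150) = -1631432*(-4150) = 6770442800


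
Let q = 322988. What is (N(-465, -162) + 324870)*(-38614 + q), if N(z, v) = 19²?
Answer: 92487240394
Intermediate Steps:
N(z, v) = 361
(N(-465, -162) + 324870)*(-38614 + q) = (361 + 324870)*(-38614 + 322988) = 325231*284374 = 92487240394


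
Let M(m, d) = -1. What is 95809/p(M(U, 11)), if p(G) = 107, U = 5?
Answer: 95809/107 ≈ 895.41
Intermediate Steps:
95809/p(M(U, 11)) = 95809/107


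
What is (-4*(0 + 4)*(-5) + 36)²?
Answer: 13456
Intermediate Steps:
(-4*(0 + 4)*(-5) + 36)² = (-4*4*(-5) + 36)² = (-16*(-5) + 36)² = (80 + 36)² = 116² = 13456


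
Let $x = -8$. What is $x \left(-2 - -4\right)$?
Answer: $-16$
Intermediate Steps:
$x \left(-2 - -4\right) = - 8 \left(-2 - -4\right) = - 8 \left(-2 + 4\right) = \left(-8\right) 2 = -16$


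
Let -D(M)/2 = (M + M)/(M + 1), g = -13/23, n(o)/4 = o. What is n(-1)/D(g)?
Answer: -10/13 ≈ -0.76923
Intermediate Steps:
n(o) = 4*o
g = -13/23 (g = -13*1/23 = -13/23 ≈ -0.56522)
D(M) = -4*M/(1 + M) (D(M) = -2*(M + M)/(M + 1) = -2*2*M/(1 + M) = -4*M/(1 + M))
n(-1)/D(g) = (4*(-1))/((-4*(-13/23)/(1 - 13/23))) = -4/((-4*(-13/23)/10/23)) = -4/((-4*(-13/23)*23/10)) = -4/26/5 = -4*5/26 = -10/13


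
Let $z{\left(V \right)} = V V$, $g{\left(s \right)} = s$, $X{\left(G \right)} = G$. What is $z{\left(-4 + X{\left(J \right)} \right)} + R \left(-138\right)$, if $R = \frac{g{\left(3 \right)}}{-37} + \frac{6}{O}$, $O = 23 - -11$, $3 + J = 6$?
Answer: $- \frac{7651}{629} \approx -12.164$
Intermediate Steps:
$J = 3$ ($J = -3 + 6 = 3$)
$O = 34$ ($O = 23 + 11 = 34$)
$z{\left(V \right)} = V^{2}$
$R = \frac{60}{629}$ ($R = \frac{3}{-37} + \frac{6}{34} = 3 \left(- \frac{1}{37}\right) + 6 \cdot \frac{1}{34} = - \frac{3}{37} + \frac{3}{17} = \frac{60}{629} \approx 0.095389$)
$z{\left(-4 + X{\left(J \right)} \right)} + R \left(-138\right) = \left(-4 + 3\right)^{2} + \frac{60}{629} \left(-138\right) = \left(-1\right)^{2} - \frac{8280}{629} = 1 - \frac{8280}{629} = - \frac{7651}{629}$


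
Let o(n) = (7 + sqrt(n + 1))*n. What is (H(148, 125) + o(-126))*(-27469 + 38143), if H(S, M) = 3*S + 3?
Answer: -4643190 - 6724620*I*sqrt(5) ≈ -4.6432e+6 - 1.5037e+7*I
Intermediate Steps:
o(n) = n*(7 + sqrt(1 + n)) (o(n) = (7 + sqrt(1 + n))*n = n*(7 + sqrt(1 + n)))
H(S, M) = 3 + 3*S
(H(148, 125) + o(-126))*(-27469 + 38143) = ((3 + 3*148) - 126*(7 + sqrt(1 - 126)))*(-27469 + 38143) = ((3 + 444) - 126*(7 + sqrt(-125)))*10674 = (447 - 126*(7 + 5*I*sqrt(5)))*10674 = (447 + (-882 - 630*I*sqrt(5)))*10674 = (-435 - 630*I*sqrt(5))*10674 = -4643190 - 6724620*I*sqrt(5)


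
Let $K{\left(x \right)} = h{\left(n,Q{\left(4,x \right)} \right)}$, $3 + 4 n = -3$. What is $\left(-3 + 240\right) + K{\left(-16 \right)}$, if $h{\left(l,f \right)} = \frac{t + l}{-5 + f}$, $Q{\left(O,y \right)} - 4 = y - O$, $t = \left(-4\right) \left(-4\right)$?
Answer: $\frac{9925}{42} \approx 236.31$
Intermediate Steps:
$t = 16$
$n = - \frac{3}{2}$ ($n = - \frac{3}{4} + \frac{1}{4} \left(-3\right) = - \frac{3}{4} - \frac{3}{4} = - \frac{3}{2} \approx -1.5$)
$Q{\left(O,y \right)} = 4 + y - O$ ($Q{\left(O,y \right)} = 4 - \left(O - y\right) = 4 + y - O$)
$h{\left(l,f \right)} = \frac{16 + l}{-5 + f}$
$K{\left(x \right)} = \frac{29}{2 \left(-5 + x\right)}$ ($K{\left(x \right)} = \frac{16 - \frac{3}{2}}{-5 + \left(4 + x - 4\right)} = \frac{1}{-5 + \left(4 + x - 4\right)} \frac{29}{2} = \frac{1}{-5 + x} \frac{29}{2} = \frac{29}{2 \left(-5 + x\right)}$)
$\left(-3 + 240\right) + K{\left(-16 \right)} = \left(-3 + 240\right) + \frac{29}{2 \left(-5 - 16\right)} = 237 + \frac{29}{2 \left(-21\right)} = 237 + \frac{29}{2} \left(- \frac{1}{21}\right) = 237 - \frac{29}{42} = \frac{9925}{42}$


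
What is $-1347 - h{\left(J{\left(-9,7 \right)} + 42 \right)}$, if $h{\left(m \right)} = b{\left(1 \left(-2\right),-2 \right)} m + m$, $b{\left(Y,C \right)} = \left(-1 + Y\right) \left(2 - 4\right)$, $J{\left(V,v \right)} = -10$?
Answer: $-1571$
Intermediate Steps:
$b{\left(Y,C \right)} = 2 - 2 Y$ ($b{\left(Y,C \right)} = \left(-1 + Y\right) \left(-2\right) = 2 - 2 Y$)
$h{\left(m \right)} = 7 m$ ($h{\left(m \right)} = \left(2 - 2 \cdot 1 \left(-2\right)\right) m + m = \left(2 - -4\right) m + m = \left(2 + 4\right) m + m = 6 m + m = 7 m$)
$-1347 - h{\left(J{\left(-9,7 \right)} + 42 \right)} = -1347 - 7 \left(-10 + 42\right) = -1347 - 7 \cdot 32 = -1347 - 224 = -1571$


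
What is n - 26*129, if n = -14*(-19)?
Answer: -3088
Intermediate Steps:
n = 266
n - 26*129 = 266 - 26*129 = 266 - 1*3354 = 266 - 3354 = -3088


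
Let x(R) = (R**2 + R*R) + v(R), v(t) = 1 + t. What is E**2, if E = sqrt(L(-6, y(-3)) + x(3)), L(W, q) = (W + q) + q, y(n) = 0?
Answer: 16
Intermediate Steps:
L(W, q) = W + 2*q
x(R) = 1 + R + 2*R**2 (x(R) = (R**2 + R*R) + (1 + R) = (R**2 + R**2) + (1 + R) = 2*R**2 + (1 + R) = 1 + R + 2*R**2)
E = 4 (E = sqrt((-6 + 2*0) + (1 + 3 + 2*3**2)) = sqrt((-6 + 0) + (1 + 3 + 2*9)) = sqrt(-6 + (1 + 3 + 18)) = sqrt(-6 + 22) = sqrt(16) = 4)
E**2 = 4**2 = 16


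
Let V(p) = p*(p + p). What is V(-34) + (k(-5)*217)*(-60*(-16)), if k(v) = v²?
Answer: 5210312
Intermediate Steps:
V(p) = 2*p² (V(p) = p*(2*p) = 2*p²)
V(-34) + (k(-5)*217)*(-60*(-16)) = 2*(-34)² + ((-5)²*217)*(-60*(-16)) = 2*1156 + (25*217)*960 = 2312 + 5425*960 = 2312 + 5208000 = 5210312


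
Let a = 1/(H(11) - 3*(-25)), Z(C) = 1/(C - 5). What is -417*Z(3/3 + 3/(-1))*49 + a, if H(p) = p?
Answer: 251035/86 ≈ 2919.0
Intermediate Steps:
Z(C) = 1/(-5 + C)
a = 1/86 (a = 1/(11 - 3*(-25)) = 1/(11 + 75) = 1/86 ≈ 0.011628)
-417*Z(3/3 + 3/(-1))*49 + a = -417*49/(-5 + (3/3 + 3/(-1))) + 1/86 = -417*49/(-5 + (3*(⅓) + 3*(-1))) + 1/86 = -417*49/(-5 + (1 - 3)) + 1/86 = -417*49/(-5 - 2) + 1/86 = -417*49/(-7) + 1/86 = -(-417)*49/7 + 1/86 = -417*(-7) + 1/86 = 2919 + 1/86 = 251035/86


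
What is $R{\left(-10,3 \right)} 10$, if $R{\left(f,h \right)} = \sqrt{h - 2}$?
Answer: $10$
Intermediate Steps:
$R{\left(f,h \right)} = \sqrt{-2 + h}$
$R{\left(-10,3 \right)} 10 = \sqrt{-2 + 3} \cdot 10 = \sqrt{1} \cdot 10 = 1 \cdot 10 = 10$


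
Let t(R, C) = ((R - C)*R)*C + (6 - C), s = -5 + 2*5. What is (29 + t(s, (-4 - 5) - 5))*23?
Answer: -29463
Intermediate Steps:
s = 5 (s = -5 + 10 = 5)
t(R, C) = 6 - C + C*R*(R - C) (t(R, C) = (R*(R - C))*C + (6 - C) = C*R*(R - C) + (6 - C) = 6 - C + C*R*(R - C))
(29 + t(s, (-4 - 5) - 5))*23 = (29 + (6 - ((-4 - 5) - 5) + ((-4 - 5) - 5)*5² - 1*5*((-4 - 5) - 5)²))*23 = (29 + (6 - (-9 - 5) + (-9 - 5)*25 - 1*5*(-9 - 5)²))*23 = (29 + (6 - 1*(-14) - 14*25 - 1*5*(-14)²))*23 = (29 + (6 + 14 - 350 - 1*5*196))*23 = (29 + (6 + 14 - 350 - 980))*23 = (29 - 1310)*23 = -1281*23 = -29463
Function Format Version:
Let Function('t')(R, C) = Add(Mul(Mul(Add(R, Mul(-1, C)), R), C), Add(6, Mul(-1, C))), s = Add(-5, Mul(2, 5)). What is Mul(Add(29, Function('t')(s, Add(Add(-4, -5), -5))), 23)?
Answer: -29463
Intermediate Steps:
s = 5 (s = Add(-5, 10) = 5)
Function('t')(R, C) = Add(6, Mul(-1, C), Mul(C, R, Add(R, Mul(-1, C)))) (Function('t')(R, C) = Add(Mul(Mul(R, Add(R, Mul(-1, C))), C), Add(6, Mul(-1, C))) = Add(Mul(C, R, Add(R, Mul(-1, C))), Add(6, Mul(-1, C))) = Add(6, Mul(-1, C), Mul(C, R, Add(R, Mul(-1, C)))))
Mul(Add(29, Function('t')(s, Add(Add(-4, -5), -5))), 23) = Mul(Add(29, Add(6, Mul(-1, Add(Add(-4, -5), -5)), Mul(Add(Add(-4, -5), -5), Pow(5, 2)), Mul(-1, 5, Pow(Add(Add(-4, -5), -5), 2)))), 23) = Mul(Add(29, Add(6, Mul(-1, Add(-9, -5)), Mul(Add(-9, -5), 25), Mul(-1, 5, Pow(Add(-9, -5), 2)))), 23) = Mul(Add(29, Add(6, Mul(-1, -14), Mul(-14, 25), Mul(-1, 5, Pow(-14, 2)))), 23) = Mul(Add(29, Add(6, 14, -350, Mul(-1, 5, 196))), 23) = Mul(Add(29, Add(6, 14, -350, -980)), 23) = Mul(Add(29, -1310), 23) = Mul(-1281, 23) = -29463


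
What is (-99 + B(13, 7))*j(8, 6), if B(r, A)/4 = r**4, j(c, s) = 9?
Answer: 1027305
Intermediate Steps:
B(r, A) = 4*r**4
(-99 + B(13, 7))*j(8, 6) = (-99 + 4*13**4)*9 = (-99 + 4*28561)*9 = (-99 + 114244)*9 = 114145*9 = 1027305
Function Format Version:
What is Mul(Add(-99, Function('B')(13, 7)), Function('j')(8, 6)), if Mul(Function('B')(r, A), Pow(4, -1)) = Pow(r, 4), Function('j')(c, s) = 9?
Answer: 1027305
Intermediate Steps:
Function('B')(r, A) = Mul(4, Pow(r, 4))
Mul(Add(-99, Function('B')(13, 7)), Function('j')(8, 6)) = Mul(Add(-99, Mul(4, Pow(13, 4))), 9) = Mul(Add(-99, Mul(4, 28561)), 9) = Mul(Add(-99, 114244), 9) = Mul(114145, 9) = 1027305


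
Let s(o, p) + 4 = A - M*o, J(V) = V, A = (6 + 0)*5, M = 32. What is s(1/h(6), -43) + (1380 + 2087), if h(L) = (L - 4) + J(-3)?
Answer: 3525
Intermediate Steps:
A = 30 (A = 6*5 = 30)
h(L) = -7 + L (h(L) = (L - 4) - 3 = (-4 + L) - 3 = -7 + L)
s(o, p) = 26 - 32*o (s(o, p) = -4 + (30 - 32*o) = 26 - 32*o)
s(1/h(6), -43) + (1380 + 2087) = (26 - 32/(-7 + 6)) + (1380 + 2087) = (26 - 32/(-1)) + 3467 = (26 - 32*(-1)) + 3467 = (26 + 32) + 3467 = 58 + 3467 = 3525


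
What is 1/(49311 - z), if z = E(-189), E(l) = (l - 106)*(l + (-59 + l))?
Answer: -1/79604 ≈ -1.2562e-5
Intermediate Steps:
E(l) = (-106 + l)*(-59 + 2*l)
z = 128915 (z = 6254 - 271*(-189) + 2*(-189)² = 6254 + 51219 + 2*35721 = 6254 + 51219 + 71442 = 128915)
1/(49311 - z) = 1/(49311 - 1*128915) = 1/(49311 - 128915) = 1/(-79604) = -1/79604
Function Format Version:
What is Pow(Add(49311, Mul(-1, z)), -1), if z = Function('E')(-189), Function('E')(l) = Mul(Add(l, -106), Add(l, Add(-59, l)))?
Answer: Rational(-1, 79604) ≈ -1.2562e-5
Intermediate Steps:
Function('E')(l) = Mul(Add(-106, l), Add(-59, Mul(2, l)))
z = 128915 (z = Add(6254, Mul(-271, -189), Mul(2, Pow(-189, 2))) = Add(6254, 51219, Mul(2, 35721)) = Add(6254, 51219, 71442) = 128915)
Pow(Add(49311, Mul(-1, z)), -1) = Pow(Add(49311, Mul(-1, 128915)), -1) = Pow(Add(49311, -128915), -1) = Pow(-79604, -1) = Rational(-1, 79604)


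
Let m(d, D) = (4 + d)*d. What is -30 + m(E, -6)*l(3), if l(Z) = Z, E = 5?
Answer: 105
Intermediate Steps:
m(d, D) = d*(4 + d)
-30 + m(E, -6)*l(3) = -30 + (5*(4 + 5))*3 = -30 + (5*9)*3 = -30 + 45*3 = -30 + 135 = 105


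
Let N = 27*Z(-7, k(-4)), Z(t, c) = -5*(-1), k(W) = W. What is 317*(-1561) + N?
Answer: -494702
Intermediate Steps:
Z(t, c) = 5
N = 135 (N = 27*5 = 135)
317*(-1561) + N = 317*(-1561) + 135 = -494837 + 135 = -494702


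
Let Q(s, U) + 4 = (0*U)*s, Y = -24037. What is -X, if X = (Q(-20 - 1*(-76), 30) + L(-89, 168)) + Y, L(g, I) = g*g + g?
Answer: 16209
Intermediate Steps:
L(g, I) = g + g² (L(g, I) = g² + g = g + g²)
Q(s, U) = -4 (Q(s, U) = -4 + (0*U)*s = -4 + 0*s = -4 + 0 = -4)
X = -16209 (X = (-4 - 89*(1 - 89)) - 24037 = (-4 - 89*(-88)) - 24037 = (-4 + 7832) - 24037 = 7828 - 24037 = -16209)
-X = -1*(-16209) = 16209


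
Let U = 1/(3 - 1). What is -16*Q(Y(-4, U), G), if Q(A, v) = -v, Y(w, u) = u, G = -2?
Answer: -32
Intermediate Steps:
U = ½ (U = 1/2 = ½ ≈ 0.50000)
-16*Q(Y(-4, U), G) = -(-16)*(-2) = -16*2 = -32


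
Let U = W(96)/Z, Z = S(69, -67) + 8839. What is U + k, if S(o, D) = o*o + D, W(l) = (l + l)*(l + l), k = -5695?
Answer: -25677857/4511 ≈ -5692.3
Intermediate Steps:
W(l) = 4*l**2 (W(l) = (2*l)*(2*l) = 4*l**2)
S(o, D) = D + o**2 (S(o, D) = o**2 + D = D + o**2)
Z = 13533 (Z = (-67 + 69**2) + 8839 = (-67 + 4761) + 8839 = 4694 + 8839 = 13533)
U = 12288/4511 (U = (4*96**2)/13533 = (4*9216)*(1/13533) = 36864*(1/13533) = 12288/4511 ≈ 2.7240)
U + k = 12288/4511 - 5695 = -25677857/4511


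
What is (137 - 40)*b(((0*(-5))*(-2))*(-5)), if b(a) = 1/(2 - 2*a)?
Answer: 97/2 ≈ 48.500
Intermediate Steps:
(137 - 40)*b(((0*(-5))*(-2))*(-5)) = (137 - 40)*(-1/(-2 + 2*(((0*(-5))*(-2))*(-5)))) = 97*(-1/(-2 + 2*((0*(-2))*(-5)))) = 97*(-1/(-2 + 2*(0*(-5)))) = 97*(-1/(-2 + 2*0)) = 97*(-1/(-2 + 0)) = 97*(-1/(-2)) = 97*(-1*(-½)) = 97*(½) = 97/2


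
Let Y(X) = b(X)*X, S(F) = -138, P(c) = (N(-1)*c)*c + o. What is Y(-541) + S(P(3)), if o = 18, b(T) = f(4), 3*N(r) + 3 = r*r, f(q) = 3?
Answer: -1761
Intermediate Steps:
N(r) = -1 + r²/3 (N(r) = -1 + (r*r)/3 = -1 + r²/3)
b(T) = 3
P(c) = 18 - 2*c²/3 (P(c) = ((-1 + (⅓)*(-1)²)*c)*c + 18 = ((-1 + (⅓)*1)*c)*c + 18 = ((-1 + ⅓)*c)*c + 18 = (-2*c/3)*c + 18 = -2*c²/3 + 18 = 18 - 2*c²/3)
Y(X) = 3*X
Y(-541) + S(P(3)) = 3*(-541) - 138 = -1623 - 138 = -1761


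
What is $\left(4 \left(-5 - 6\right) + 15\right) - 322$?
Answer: $-351$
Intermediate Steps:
$\left(4 \left(-5 - 6\right) + 15\right) - 322 = \left(4 \left(-11\right) + 15\right) - 322 = \left(-44 + 15\right) - 322 = -29 - 322 = -351$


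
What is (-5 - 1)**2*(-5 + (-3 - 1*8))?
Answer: -576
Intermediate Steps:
(-5 - 1)**2*(-5 + (-3 - 1*8)) = (-6)**2*(-5 + (-3 - 8)) = 36*(-5 - 11) = 36*(-16) = -576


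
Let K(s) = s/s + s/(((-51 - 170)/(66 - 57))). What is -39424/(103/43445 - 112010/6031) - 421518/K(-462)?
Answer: -408028279135987526/21306695612403 ≈ -19150.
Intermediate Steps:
K(s) = 1 - 9*s/221 (K(s) = 1 + s/((-221/9)) = 1 + s/((-221*1/9)) = 1 + s/(-221/9) = 1 + s*(-9/221) = 1 - 9*s/221)
-39424/(103/43445 - 112010/6031) - 421518/K(-462) = -39424/(103/43445 - 112010/6031) - 421518/(1 - 9/221*(-462)) = -39424/(103*(1/43445) - 112010*1/6031) - 421518/(1 + 4158/221) = -39424/(103/43445 - 112010/6031) - 421518/4379/221 = -39424/(-4865653257/262016795) - 421518*221/4379 = -39424*(-262016795/4865653257) - 93155478/4379 = 10329750126080/4865653257 - 93155478/4379 = -408028279135987526/21306695612403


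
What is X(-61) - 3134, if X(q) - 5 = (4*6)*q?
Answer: -4593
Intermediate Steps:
X(q) = 5 + 24*q (X(q) = 5 + (4*6)*q = 5 + 24*q)
X(-61) - 3134 = (5 + 24*(-61)) - 3134 = (5 - 1464) - 3134 = -1459 - 3134 = -4593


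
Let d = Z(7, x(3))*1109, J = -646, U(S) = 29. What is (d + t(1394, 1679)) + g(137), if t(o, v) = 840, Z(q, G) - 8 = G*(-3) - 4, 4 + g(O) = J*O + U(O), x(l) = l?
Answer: -93182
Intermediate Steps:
g(O) = 25 - 646*O (g(O) = -4 + (-646*O + 29) = -4 + (29 - 646*O) = 25 - 646*O)
Z(q, G) = 4 - 3*G (Z(q, G) = 8 + (G*(-3) - 4) = 8 + (-3*G - 4) = 8 + (-4 - 3*G) = 4 - 3*G)
d = -5545 (d = (4 - 3*3)*1109 = (4 - 9)*1109 = -5*1109 = -5545)
(d + t(1394, 1679)) + g(137) = (-5545 + 840) + (25 - 646*137) = -4705 + (25 - 88502) = -4705 - 88477 = -93182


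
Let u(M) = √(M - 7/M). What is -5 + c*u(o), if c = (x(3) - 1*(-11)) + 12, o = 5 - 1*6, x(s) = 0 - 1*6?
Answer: -5 + 17*√6 ≈ 36.641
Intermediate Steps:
x(s) = -6 (x(s) = 0 - 6 = -6)
o = -1 (o = 5 - 6 = -1)
c = 17 (c = (-6 - 1*(-11)) + 12 = (-6 + 11) + 12 = 5 + 12 = 17)
-5 + c*u(o) = -5 + 17*√(-1 - 7/(-1)) = -5 + 17*√(-1 - 7*(-1)) = -5 + 17*√(-1 + 7) = -5 + 17*√6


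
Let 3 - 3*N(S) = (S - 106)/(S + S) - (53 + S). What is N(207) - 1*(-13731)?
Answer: 17162683/1242 ≈ 13819.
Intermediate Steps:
N(S) = 56/3 + S/3 - (-106 + S)/(6*S) (N(S) = 1 - ((S - 106)/(S + S) - (53 + S))/3 = 1 - ((-106 + S)/((2*S)) + (-53 - S))/3 = 1 - ((-106 + S)*(1/(2*S)) + (-53 - S))/3 = 1 - ((-106 + S)/(2*S) + (-53 - S))/3 = 1 - (-53 - S + (-106 + S)/(2*S))/3 = 1 + (53/3 + S/3 - (-106 + S)/(6*S)) = 56/3 + S/3 - (-106 + S)/(6*S))
N(207) - 1*(-13731) = (⅙)*(106 + 207*(111 + 2*207))/207 - 1*(-13731) = (⅙)*(1/207)*(106 + 207*(111 + 414)) + 13731 = (⅙)*(1/207)*(106 + 207*525) + 13731 = (⅙)*(1/207)*(106 + 108675) + 13731 = (⅙)*(1/207)*108781 + 13731 = 108781/1242 + 13731 = 17162683/1242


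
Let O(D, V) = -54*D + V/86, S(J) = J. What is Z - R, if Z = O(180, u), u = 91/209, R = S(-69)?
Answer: -173466983/17974 ≈ -9651.0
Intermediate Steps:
R = -69
u = 91/209 (u = 91*(1/209) = 91/209 ≈ 0.43541)
O(D, V) = -54*D + V/86 (O(D, V) = -54*D + V*(1/86) = -54*D + V/86)
Z = -174707189/17974 (Z = -54*180 + (1/86)*(91/209) = -9720 + 91/17974 = -174707189/17974 ≈ -9720.0)
Z - R = -174707189/17974 - 1*(-69) = -174707189/17974 + 69 = -173466983/17974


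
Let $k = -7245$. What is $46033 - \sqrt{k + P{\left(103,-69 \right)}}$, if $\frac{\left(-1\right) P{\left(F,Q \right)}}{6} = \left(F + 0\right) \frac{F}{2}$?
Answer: $46033 - 4 i \sqrt{2442} \approx 46033.0 - 197.67 i$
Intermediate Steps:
$P{\left(F,Q \right)} = - 3 F^{2}$ ($P{\left(F,Q \right)} = - 6 \left(F + 0\right) \frac{F}{2} = - 6 F F \frac{1}{2} = - 6 F \frac{F}{2} = - 6 \frac{F^{2}}{2} = - 3 F^{2}$)
$46033 - \sqrt{k + P{\left(103,-69 \right)}} = 46033 - \sqrt{-7245 - 3 \cdot 103^{2}} = 46033 - \sqrt{-7245 - 31827} = 46033 - \sqrt{-39072} = 46033 - 4 i \sqrt{2442}$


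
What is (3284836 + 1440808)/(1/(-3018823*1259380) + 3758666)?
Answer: 17966167476900972560/14289866702979206839 ≈ 1.2573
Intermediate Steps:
(3284836 + 1440808)/(1/(-3018823*1259380) + 3758666) = 4725644/(-1/3018823*1/1259380 + 3758666) = 4725644/(-1/3801845309740 + 3758666) = 4725644/(14289866702979206839/3801845309740) = 4725644*(3801845309740/14289866702979206839) = 17966167476900972560/14289866702979206839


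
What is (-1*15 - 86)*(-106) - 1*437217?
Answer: -426511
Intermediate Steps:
(-1*15 - 86)*(-106) - 1*437217 = (-15 - 86)*(-106) - 437217 = -101*(-106) - 437217 = 10706 - 437217 = -426511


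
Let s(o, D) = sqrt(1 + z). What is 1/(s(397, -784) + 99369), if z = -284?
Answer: 99369/9874198444 - I*sqrt(283)/9874198444 ≈ 1.0063e-5 - 1.7037e-9*I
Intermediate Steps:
s(o, D) = I*sqrt(283) (s(o, D) = sqrt(1 - 284) = sqrt(-283) = I*sqrt(283))
1/(s(397, -784) + 99369) = 1/(I*sqrt(283) + 99369) = 1/(99369 + I*sqrt(283))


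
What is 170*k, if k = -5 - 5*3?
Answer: -3400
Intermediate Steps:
k = -20 (k = -5 - 15 = -20)
170*k = 170*(-20) = -3400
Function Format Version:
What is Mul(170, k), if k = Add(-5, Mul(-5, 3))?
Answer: -3400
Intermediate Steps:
k = -20 (k = Add(-5, -15) = -20)
Mul(170, k) = Mul(170, -20) = -3400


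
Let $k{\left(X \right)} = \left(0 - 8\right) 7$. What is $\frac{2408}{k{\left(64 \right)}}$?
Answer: $-43$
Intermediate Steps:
$k{\left(X \right)} = -56$ ($k{\left(X \right)} = \left(-8\right) 7 = -56$)
$\frac{2408}{k{\left(64 \right)}} = \frac{2408}{-56} = 2408 \left(- \frac{1}{56}\right) = -43$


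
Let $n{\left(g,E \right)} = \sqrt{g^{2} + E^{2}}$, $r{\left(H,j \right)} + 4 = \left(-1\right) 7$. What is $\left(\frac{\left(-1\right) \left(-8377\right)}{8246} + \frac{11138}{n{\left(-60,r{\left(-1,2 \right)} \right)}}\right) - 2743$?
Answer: $- \frac{1287390513}{503006} \approx -2559.4$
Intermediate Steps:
$r{\left(H,j \right)} = -11$ ($r{\left(H,j \right)} = -4 - 7 = -11$)
$n{\left(g,E \right)} = \sqrt{E^{2} + g^{2}}$
$\left(\frac{\left(-1\right) \left(-8377\right)}{8246} + \frac{11138}{n{\left(-60,r{\left(-1,2 \right)} \right)}}\right) - 2743 = \left(\frac{\left(-1\right) \left(-8377\right)}{8246} + \frac{11138}{\sqrt{\left(-11\right)^{2} + \left(-60\right)^{2}}}\right) - 2743 = \left(8377 \cdot \frac{1}{8246} + \frac{11138}{\sqrt{121 + 3600}}\right) - 2743 = \left(\frac{8377}{8246} + \frac{11138}{\sqrt{3721}}\right) - 2743 = \left(\frac{8377}{8246} + \frac{11138}{61}\right) - 2743 = \frac{92354945}{503006} - 2743 = - \frac{1287390513}{503006}$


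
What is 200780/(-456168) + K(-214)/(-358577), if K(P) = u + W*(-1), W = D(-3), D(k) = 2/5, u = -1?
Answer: -89993064281/204464191170 ≈ -0.44014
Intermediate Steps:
D(k) = 2/5 (D(k) = 2*(1/5) = 2/5)
W = 2/5 ≈ 0.40000
K(P) = -7/5 (K(P) = -1 + (2/5)*(-1) = -1 - 2/5 = -7/5)
200780/(-456168) + K(-214)/(-358577) = 200780/(-456168) - 7/5/(-358577) = 200780*(-1/456168) - 7/5*(-1/358577) = -50195/114042 + 7/1792885 = -89993064281/204464191170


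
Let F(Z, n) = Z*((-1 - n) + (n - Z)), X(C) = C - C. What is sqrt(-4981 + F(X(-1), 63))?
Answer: I*sqrt(4981) ≈ 70.576*I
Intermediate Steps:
X(C) = 0
F(Z, n) = Z*(-1 - Z)
sqrt(-4981 + F(X(-1), 63)) = sqrt(-4981 - 1*0*(1 + 0)) = sqrt(-4981 - 1*0*1) = sqrt(-4981 + 0) = sqrt(-4981) = I*sqrt(4981)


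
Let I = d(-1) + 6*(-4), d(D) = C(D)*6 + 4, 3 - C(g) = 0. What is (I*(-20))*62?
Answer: 2480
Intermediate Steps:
C(g) = 3 (C(g) = 3 - 1*0 = 3 + 0 = 3)
d(D) = 22 (d(D) = 3*6 + 4 = 18 + 4 = 22)
I = -2 (I = 22 + 6*(-4) = 22 - 24 = -2)
(I*(-20))*62 = -2*(-20)*62 = 40*62 = 2480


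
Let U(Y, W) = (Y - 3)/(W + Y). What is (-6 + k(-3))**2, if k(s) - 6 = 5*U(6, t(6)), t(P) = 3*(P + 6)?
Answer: 25/196 ≈ 0.12755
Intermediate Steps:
t(P) = 18 + 3*P (t(P) = 3*(6 + P) = 18 + 3*P)
U(Y, W) = (-3 + Y)/(W + Y)
k(s) = 89/14 (k(s) = 6 + 5*((-3 + 6)/((18 + 3*6) + 6)) = 6 + 5*(3/((18 + 18) + 6)) = 6 + 5*(3/(36 + 6)) = 6 + 5*(3/42) = 6 + 5*((1/42)*3) = 6 + 5*(1/14) = 6 + 5/14 = 89/14)
(-6 + k(-3))**2 = (-6 + 89/14)**2 = (5/14)**2 = 25/196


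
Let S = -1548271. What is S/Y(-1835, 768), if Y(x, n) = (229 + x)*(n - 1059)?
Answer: -1548271/467346 ≈ -3.3129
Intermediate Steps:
Y(x, n) = (-1059 + n)*(229 + x) (Y(x, n) = (229 + x)*(-1059 + n) = (-1059 + n)*(229 + x))
S/Y(-1835, 768) = -1548271/(-242511 - 1059*(-1835) + 229*768 + 768*(-1835)) = -1548271/(-242511 + 1943265 + 175872 - 1409280) = -1548271/467346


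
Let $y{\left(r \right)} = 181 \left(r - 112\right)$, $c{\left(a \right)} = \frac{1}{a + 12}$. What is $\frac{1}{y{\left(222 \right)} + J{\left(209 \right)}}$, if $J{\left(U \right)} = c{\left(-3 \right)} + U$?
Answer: $\frac{9}{181072} \approx 4.9704 \cdot 10^{-5}$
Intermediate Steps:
$c{\left(a \right)} = \frac{1}{12 + a}$
$y{\left(r \right)} = -20272 + 181 r$ ($y{\left(r \right)} = 181 \left(-112 + r\right) = -20272 + 181 r$)
$J{\left(U \right)} = \frac{1}{9} + U$ ($J{\left(U \right)} = \frac{1}{12 - 3} + U = \frac{1}{9} + U$)
$\frac{1}{y{\left(222 \right)} + J{\left(209 \right)}} = \frac{1}{\left(-20272 + 181 \cdot 222\right) + \left(\frac{1}{9} + 209\right)} = \frac{1}{\left(-20272 + 40182\right) + \frac{1882}{9}} = \frac{1}{19910 + \frac{1882}{9}} = \frac{1}{\frac{181072}{9}} = \frac{9}{181072}$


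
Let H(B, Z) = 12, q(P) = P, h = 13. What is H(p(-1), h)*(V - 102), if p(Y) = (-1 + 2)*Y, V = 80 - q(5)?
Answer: -324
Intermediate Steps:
V = 75 (V = 80 - 1*5 = 80 - 5 = 75)
p(Y) = Y (p(Y) = 1*Y = Y)
H(p(-1), h)*(V - 102) = 12*(75 - 102) = 12*(-27) = -324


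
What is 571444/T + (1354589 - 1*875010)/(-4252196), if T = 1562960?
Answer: 52510284287/207687883130 ≈ 0.25283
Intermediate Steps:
571444/T + (1354589 - 1*875010)/(-4252196) = 571444/1562960 + (1354589 - 1*875010)/(-4252196) = 571444*(1/1562960) + (1354589 - 875010)*(-1/4252196) = 142861/390740 + 479579*(-1/4252196) = 142861/390740 - 479579/4252196 = 52510284287/207687883130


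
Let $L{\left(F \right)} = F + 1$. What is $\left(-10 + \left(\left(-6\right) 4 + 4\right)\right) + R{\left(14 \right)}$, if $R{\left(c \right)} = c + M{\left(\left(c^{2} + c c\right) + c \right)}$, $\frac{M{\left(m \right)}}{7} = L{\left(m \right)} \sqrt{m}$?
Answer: $-16 + 2849 \sqrt{406} \approx 57390.0$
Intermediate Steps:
$L{\left(F \right)} = 1 + F$
$M{\left(m \right)} = 7 \sqrt{m} \left(1 + m\right)$ ($M{\left(m \right)} = 7 \left(1 + m\right) \sqrt{m} = 7 \sqrt{m} \left(1 + m\right)$)
$R{\left(c \right)} = c + 7 \sqrt{c + 2 c^{2}} \left(1 + c + 2 c^{2}\right)$ ($R{\left(c \right)} = c + 7 \sqrt{\left(c^{2} + c c\right) + c} \left(1 + \left(\left(c^{2} + c c\right) + c\right)\right) = c + 7 \sqrt{\left(c^{2} + c^{2}\right) + c} \left(1 + \left(\left(c^{2} + c^{2}\right) + c\right)\right) = c + 7 \sqrt{2 c^{2} + c} \left(1 + \left(2 c^{2} + c\right)\right) = c + 7 \sqrt{c + 2 c^{2}} \left(1 + \left(c + 2 c^{2}\right)\right) = c + 7 \sqrt{c + 2 c^{2}} \left(1 + c + 2 c^{2}\right)$)
$\left(-10 + \left(\left(-6\right) 4 + 4\right)\right) + R{\left(14 \right)} = \left(-10 + \left(\left(-6\right) 4 + 4\right)\right) + \left(14 + 7 \sqrt{14 \left(1 + 2 \cdot 14\right)} \left(1 + 14 \left(1 + 2 \cdot 14\right)\right)\right) = \left(-10 + \left(-24 + 4\right)\right) + \left(14 + 7 \sqrt{14 \left(1 + 28\right)} \left(1 + 14 \left(1 + 28\right)\right)\right) = \left(-10 - 20\right) + \left(14 + 7 \sqrt{14 \cdot 29} \left(1 + 14 \cdot 29\right)\right) = -30 + \left(14 + 7 \sqrt{406} \left(1 + 406\right)\right) = -30 + \left(14 + 7 \sqrt{406} \cdot 407\right) = -30 + \left(14 + 2849 \sqrt{406}\right) = -16 + 2849 \sqrt{406}$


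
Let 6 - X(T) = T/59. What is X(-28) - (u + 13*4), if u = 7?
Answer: -3099/59 ≈ -52.525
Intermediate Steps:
X(T) = 6 - T/59
X(-28) - (u + 13*4) = (6 - 1/59*(-28)) - (7 + 13*4) = (6 + 28/59) - (7 + 52) = 382/59 - 1*59 = 382/59 - 59 = -3099/59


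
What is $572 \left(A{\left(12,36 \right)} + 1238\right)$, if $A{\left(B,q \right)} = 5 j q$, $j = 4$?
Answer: $1119976$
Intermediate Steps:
$A{\left(B,q \right)} = 20 q$ ($A{\left(B,q \right)} = 5 \cdot 4 q = 20 q$)
$572 \left(A{\left(12,36 \right)} + 1238\right) = 572 \left(20 \cdot 36 + 1238\right) = 572 \left(720 + 1238\right) = 572 \cdot 1958 = 1119976$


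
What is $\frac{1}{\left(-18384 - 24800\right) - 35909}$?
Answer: $- \frac{1}{79093} \approx -1.2643 \cdot 10^{-5}$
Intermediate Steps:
$\frac{1}{\left(-18384 - 24800\right) - 35909} = \frac{1}{-43184 - 35909} = \frac{1}{-79093} = - \frac{1}{79093}$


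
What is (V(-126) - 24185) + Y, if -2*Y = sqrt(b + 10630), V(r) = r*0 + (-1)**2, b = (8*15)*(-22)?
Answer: -24184 - sqrt(7990)/2 ≈ -24229.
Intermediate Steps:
b = -2640 (b = 120*(-22) = -2640)
V(r) = 1 (V(r) = 0 + 1 = 1)
Y = -sqrt(7990)/2 (Y = -sqrt(-2640 + 10630)/2 = -sqrt(7990)/2 ≈ -44.693)
(V(-126) - 24185) + Y = (1 - 24185) - sqrt(7990)/2 = -24184 - sqrt(7990)/2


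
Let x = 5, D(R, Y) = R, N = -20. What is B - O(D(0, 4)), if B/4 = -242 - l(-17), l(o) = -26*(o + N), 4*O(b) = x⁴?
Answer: -19889/4 ≈ -4972.3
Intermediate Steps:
O(b) = 625/4 (O(b) = (¼)*5⁴ = (¼)*625 = 625/4)
l(o) = 520 - 26*o (l(o) = -26*(o - 20) = -26*(-20 + o) = 520 - 26*o)
B = -4816 (B = 4*(-242 - (520 - 26*(-17))) = 4*(-242 - (520 + 442)) = 4*(-242 - 1*962) = 4*(-242 - 962) = 4*(-1204) = -4816)
B - O(D(0, 4)) = -4816 - 1*625/4 = -4816 - 625/4 = -19889/4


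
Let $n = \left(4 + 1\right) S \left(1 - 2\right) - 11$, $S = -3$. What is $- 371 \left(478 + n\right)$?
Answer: $-178822$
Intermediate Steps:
$n = 4$ ($n = \left(4 + 1\right) \left(-3\right) \left(1 - 2\right) - 11 = 5 \left(-3\right) \left(1 - 2\right) - 11 = \left(-15\right) \left(-1\right) - 11 = 15 - 11 = 4$)
$- 371 \left(478 + n\right) = - 371 \left(478 + 4\right) = \left(-371\right) 482 = -178822$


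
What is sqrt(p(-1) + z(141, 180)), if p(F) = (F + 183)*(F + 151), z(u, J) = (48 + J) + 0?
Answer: 2*sqrt(6882) ≈ 165.92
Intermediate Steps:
z(u, J) = 48 + J
p(F) = (151 + F)*(183 + F) (p(F) = (183 + F)*(151 + F) = (151 + F)*(183 + F))
sqrt(p(-1) + z(141, 180)) = sqrt((27633 + (-1)**2 + 334*(-1)) + (48 + 180)) = sqrt((27633 + 1 - 334) + 228) = sqrt(27300 + 228) = sqrt(27528) = 2*sqrt(6882)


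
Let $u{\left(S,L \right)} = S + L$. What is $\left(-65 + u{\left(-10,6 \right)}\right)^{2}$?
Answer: $4761$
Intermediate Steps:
$u{\left(S,L \right)} = L + S$
$\left(-65 + u{\left(-10,6 \right)}\right)^{2} = \left(-65 + \left(6 - 10\right)\right)^{2} = \left(-65 - 4\right)^{2} = \left(-69\right)^{2} = 4761$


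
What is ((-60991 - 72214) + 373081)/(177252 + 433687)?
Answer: 34268/87277 ≈ 0.39263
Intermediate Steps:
((-60991 - 72214) + 373081)/(177252 + 433687) = (-133205 + 373081)/610939 = 239876*(1/610939) = 34268/87277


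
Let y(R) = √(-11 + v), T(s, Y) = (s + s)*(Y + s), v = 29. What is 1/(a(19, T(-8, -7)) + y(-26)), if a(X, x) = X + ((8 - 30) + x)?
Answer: 79/18717 - √2/18717 ≈ 0.0041452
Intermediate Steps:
T(s, Y) = 2*s*(Y + s) (T(s, Y) = (2*s)*(Y + s) = 2*s*(Y + s))
a(X, x) = -22 + X + x (a(X, x) = X + (-22 + x) = -22 + X + x)
y(R) = 3*√2 (y(R) = √(-11 + 29) = √18 = 3*√2)
1/(a(19, T(-8, -7)) + y(-26)) = 1/((-22 + 19 + 2*(-8)*(-7 - 8)) + 3*√2) = 1/((-22 + 19 + 2*(-8)*(-15)) + 3*√2) = 1/((-22 + 19 + 240) + 3*√2) = 1/(237 + 3*√2)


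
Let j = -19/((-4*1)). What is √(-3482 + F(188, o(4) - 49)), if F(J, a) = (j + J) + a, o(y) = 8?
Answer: I*√13321/2 ≈ 57.708*I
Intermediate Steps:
j = 19/4 (j = -19/(-4) = -19*(-¼) = 19/4 ≈ 4.7500)
F(J, a) = 19/4 + J + a (F(J, a) = (19/4 + J) + a = 19/4 + J + a)
√(-3482 + F(188, o(4) - 49)) = √(-3482 + (19/4 + 188 + (8 - 49))) = √(-3482 + (19/4 + 188 - 41)) = √(-3482 + 607/4) = √(-13321/4) = I*√13321/2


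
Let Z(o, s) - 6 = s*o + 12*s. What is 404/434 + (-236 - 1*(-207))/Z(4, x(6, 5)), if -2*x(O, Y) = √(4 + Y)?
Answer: 9929/3906 ≈ 2.5420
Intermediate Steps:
x(O, Y) = -√(4 + Y)/2
Z(o, s) = 6 + 12*s + o*s (Z(o, s) = 6 + (s*o + 12*s) = 6 + (o*s + 12*s) = 6 + (12*s + o*s) = 6 + 12*s + o*s)
404/434 + (-236 - 1*(-207))/Z(4, x(6, 5)) = 404/434 + (-236 - 1*(-207))/(6 + 12*(-√(4 + 5)/2) + 4*(-√(4 + 5)/2)) = 404*(1/434) + (-236 + 207)/(6 + 12*(-√9/2) + 4*(-√9/2)) = 202/217 - 29/(6 + 12*(-½*3) + 4*(-½*3)) = 202/217 - 29/(6 + 12*(-3/2) + 4*(-3/2)) = 202/217 - 29/(6 - 18 - 6) = 202/217 - 29/(-18) = 202/217 - 29*(-1/18) = 202/217 + 29/18 = 9929/3906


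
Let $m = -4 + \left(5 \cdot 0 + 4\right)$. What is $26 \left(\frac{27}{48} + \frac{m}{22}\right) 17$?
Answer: $\frac{1989}{8} \approx 248.63$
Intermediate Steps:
$m = 0$ ($m = -4 + \left(0 + 4\right) = -4 + 4 = 0$)
$26 \left(\frac{27}{48} + \frac{m}{22}\right) 17 = 26 \left(\frac{27}{48} + \frac{0}{22}\right) 17 = 26 \left(27 \cdot \frac{1}{48} + 0 \cdot \frac{1}{22}\right) 17 = 26 \left(\frac{9}{16} + 0\right) 17 = 26 \cdot \frac{9}{16} \cdot 17 = \frac{117}{8} \cdot 17 = \frac{1989}{8}$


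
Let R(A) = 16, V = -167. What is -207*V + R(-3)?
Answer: 34585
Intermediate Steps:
-207*V + R(-3) = -207*(-167) + 16 = 34569 + 16 = 34585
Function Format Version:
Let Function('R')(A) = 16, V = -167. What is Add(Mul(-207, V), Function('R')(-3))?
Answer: 34585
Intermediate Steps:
Add(Mul(-207, V), Function('R')(-3)) = Add(Mul(-207, -167), 16) = Add(34569, 16) = 34585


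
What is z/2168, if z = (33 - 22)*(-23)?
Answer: -253/2168 ≈ -0.11670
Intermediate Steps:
z = -253 (z = 11*(-23) = -253)
z/2168 = -253/2168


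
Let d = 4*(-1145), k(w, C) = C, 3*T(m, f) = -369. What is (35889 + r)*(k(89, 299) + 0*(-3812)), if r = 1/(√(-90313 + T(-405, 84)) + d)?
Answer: 56516058528644/5266709 - 299*I*√22609/10533418 ≈ 1.0731e+7 - 0.0042682*I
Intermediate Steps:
T(m, f) = -123 (T(m, f) = (⅓)*(-369) = -123)
d = -4580
r = 1/(-4580 + 2*I*√22609) (r = 1/(√(-90313 - 123) - 4580) = 1/(√(-90436) - 4580) = 1/(2*I*√22609 - 4580) = 1/(-4580 + 2*I*√22609) ≈ -0.0002174 - 1.4275e-5*I)
(35889 + r)*(k(89, 299) + 0*(-3812)) = (35889 + (-1145/5266709 - I*√22609/10533418))*(299 + 0*(-3812)) = (189016918156/5266709 - I*√22609/10533418)*(299 + 0) = (189016918156/5266709 - I*√22609/10533418)*299 = 56516058528644/5266709 - 299*I*√22609/10533418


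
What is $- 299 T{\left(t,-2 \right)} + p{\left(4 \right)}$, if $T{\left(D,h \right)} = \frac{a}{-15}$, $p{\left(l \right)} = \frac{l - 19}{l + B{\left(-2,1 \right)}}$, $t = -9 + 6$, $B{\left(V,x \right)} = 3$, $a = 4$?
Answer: $\frac{8147}{105} \approx 77.59$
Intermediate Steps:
$t = -3$
$p{\left(l \right)} = \frac{-19 + l}{3 + l}$ ($p{\left(l \right)} = \frac{l - 19}{l + 3} = \frac{-19 + l}{3 + l}$)
$T{\left(D,h \right)} = - \frac{4}{15}$ ($T{\left(D,h \right)} = \frac{4}{-15} = 4 \left(- \frac{1}{15}\right) = - \frac{4}{15}$)
$- 299 T{\left(t,-2 \right)} + p{\left(4 \right)} = \left(-299\right) \left(- \frac{4}{15}\right) + \frac{-19 + 4}{3 + 4} = \frac{1196}{15} + \frac{1}{7} \left(-15\right) = \frac{1196}{15} - \frac{15}{7} = \frac{8147}{105}$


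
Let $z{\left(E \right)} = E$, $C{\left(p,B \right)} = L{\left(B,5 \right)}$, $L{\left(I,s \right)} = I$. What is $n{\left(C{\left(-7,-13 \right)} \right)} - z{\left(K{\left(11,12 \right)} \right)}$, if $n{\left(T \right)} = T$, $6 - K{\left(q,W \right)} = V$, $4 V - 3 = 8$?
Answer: $- \frac{65}{4} \approx -16.25$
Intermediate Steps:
$V = \frac{11}{4}$ ($V = \frac{3}{4} + \frac{1}{4} \cdot 8 = \frac{3}{4} + 2 = \frac{11}{4} \approx 2.75$)
$C{\left(p,B \right)} = B$
$K{\left(q,W \right)} = \frac{13}{4}$ ($K{\left(q,W \right)} = 6 - \frac{11}{4} = \frac{13}{4}$)
$n{\left(C{\left(-7,-13 \right)} \right)} - z{\left(K{\left(11,12 \right)} \right)} = -13 - \frac{13}{4} = - \frac{65}{4}$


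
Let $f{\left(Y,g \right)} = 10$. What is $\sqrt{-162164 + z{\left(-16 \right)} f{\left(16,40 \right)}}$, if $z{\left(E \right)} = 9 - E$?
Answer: $i \sqrt{161914} \approx 402.39 i$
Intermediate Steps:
$\sqrt{-162164 + z{\left(-16 \right)} f{\left(16,40 \right)}} = \sqrt{-162164 + \left(9 - -16\right) 10} = \sqrt{-162164 + \left(9 + 16\right) 10} = \sqrt{-162164 + 25 \cdot 10} = \sqrt{-162164 + 250} = \sqrt{-161914} = i \sqrt{161914}$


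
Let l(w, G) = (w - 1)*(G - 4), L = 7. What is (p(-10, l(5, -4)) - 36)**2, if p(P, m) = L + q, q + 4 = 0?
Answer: 1089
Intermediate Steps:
q = -4 (q = -4 + 0 = -4)
l(w, G) = (-1 + w)*(-4 + G)
p(P, m) = 3 (p(P, m) = 7 - 4 = 3)
(p(-10, l(5, -4)) - 36)**2 = (3 - 36)**2 = (-33)**2 = 1089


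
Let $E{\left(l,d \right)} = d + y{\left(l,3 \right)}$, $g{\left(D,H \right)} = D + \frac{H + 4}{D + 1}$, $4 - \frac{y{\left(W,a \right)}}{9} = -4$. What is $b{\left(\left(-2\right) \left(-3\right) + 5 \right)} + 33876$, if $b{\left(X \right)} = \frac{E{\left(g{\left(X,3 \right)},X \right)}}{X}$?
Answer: $\frac{372719}{11} \approx 33884.0$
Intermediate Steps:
$y{\left(W,a \right)} = 72$ ($y{\left(W,a \right)} = 36 - -36 = 36 + 36 = 72$)
$g{\left(D,H \right)} = D + \frac{4 + H}{1 + D}$
$E{\left(l,d \right)} = 72 + d$ ($E{\left(l,d \right)} = d + 72 = 72 + d$)
$b{\left(X \right)} = \frac{72 + X}{X}$
$b{\left(\left(-2\right) \left(-3\right) + 5 \right)} + 33876 = \frac{72 + \left(\left(-2\right) \left(-3\right) + 5\right)}{\left(-2\right) \left(-3\right) + 5} + 33876 = \frac{72 + \left(6 + 5\right)}{6 + 5} + 33876 = \frac{72 + 11}{11} + 33876 = \frac{1}{11} \cdot 83 + 33876 = \frac{83}{11} + 33876 = \frac{372719}{11}$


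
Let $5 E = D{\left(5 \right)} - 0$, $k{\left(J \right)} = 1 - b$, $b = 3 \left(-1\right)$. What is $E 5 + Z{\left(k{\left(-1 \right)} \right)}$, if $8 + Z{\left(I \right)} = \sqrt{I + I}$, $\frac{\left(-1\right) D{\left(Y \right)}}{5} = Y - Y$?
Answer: $-8 + 2 \sqrt{2} \approx -5.1716$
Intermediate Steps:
$b = -3$
$D{\left(Y \right)} = 0$ ($D{\left(Y \right)} = - 5 \left(Y - Y\right) = \left(-5\right) 0 = 0$)
$k{\left(J \right)} = 4$ ($k{\left(J \right)} = 1 - -3 = 1 + 3 = 4$)
$Z{\left(I \right)} = -8 + \sqrt{2} \sqrt{I}$ ($Z{\left(I \right)} = -8 + \sqrt{I + I} = -8 + \sqrt{2 I} = -8 + \sqrt{2} \sqrt{I}$)
$E = 0$ ($E = \frac{0 - 0}{5} = \frac{0 + 0}{5} = \frac{1}{5} \cdot 0 = 0$)
$E 5 + Z{\left(k{\left(-1 \right)} \right)} = 0 \cdot 5 - \left(8 - \sqrt{2} \sqrt{4}\right) = 0 - \left(8 - \sqrt{2} \cdot 2\right) = 0 - \left(8 - 2 \sqrt{2}\right) = -8 + 2 \sqrt{2}$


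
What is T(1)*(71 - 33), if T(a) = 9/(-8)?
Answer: -171/4 ≈ -42.750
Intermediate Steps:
T(a) = -9/8 (T(a) = 9*(-1/8) = -9/8)
T(1)*(71 - 33) = -9*(71 - 33)/8 = -9/8*38 = -171/4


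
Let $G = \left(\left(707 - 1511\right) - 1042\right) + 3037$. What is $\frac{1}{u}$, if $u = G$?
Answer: $\frac{1}{1191} \approx 0.00083963$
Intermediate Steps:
$G = 1191$ ($G = \left(-804 - 1042\right) + 3037 = -1846 + 3037 = 1191$)
$u = 1191$
$\frac{1}{u} = \frac{1}{1191}$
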